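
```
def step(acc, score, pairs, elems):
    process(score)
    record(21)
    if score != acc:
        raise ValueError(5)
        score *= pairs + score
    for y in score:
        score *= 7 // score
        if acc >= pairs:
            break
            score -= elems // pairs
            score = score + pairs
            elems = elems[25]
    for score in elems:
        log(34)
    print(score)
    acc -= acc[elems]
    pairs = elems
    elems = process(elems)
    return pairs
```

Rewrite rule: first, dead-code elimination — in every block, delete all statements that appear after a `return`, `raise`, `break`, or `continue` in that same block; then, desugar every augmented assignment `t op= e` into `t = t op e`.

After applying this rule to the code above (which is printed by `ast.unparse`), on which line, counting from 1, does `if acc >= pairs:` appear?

Transformed code:
def step(acc, score, pairs, elems):
    process(score)
    record(21)
    if score != acc:
        raise ValueError(5)
    for y in score:
        score = score * (7 // score)
        if acc >= pairs:
            break
    for score in elems:
        log(34)
    print(score)
    acc = acc - acc[elems]
    pairs = elems
    elems = process(elems)
    return pairs

8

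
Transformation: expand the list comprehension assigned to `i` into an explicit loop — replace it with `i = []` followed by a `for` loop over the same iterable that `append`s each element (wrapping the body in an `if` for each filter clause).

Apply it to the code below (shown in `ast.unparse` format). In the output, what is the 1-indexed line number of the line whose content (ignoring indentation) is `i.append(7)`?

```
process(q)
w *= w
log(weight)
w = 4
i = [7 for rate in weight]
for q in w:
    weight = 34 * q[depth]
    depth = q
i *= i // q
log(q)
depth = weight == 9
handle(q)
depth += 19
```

7

Transformed code:
process(q)
w *= w
log(weight)
w = 4
i = []
for rate in weight:
    i.append(7)
for q in w:
    weight = 34 * q[depth]
    depth = q
i *= i // q
log(q)
depth = weight == 9
handle(q)
depth += 19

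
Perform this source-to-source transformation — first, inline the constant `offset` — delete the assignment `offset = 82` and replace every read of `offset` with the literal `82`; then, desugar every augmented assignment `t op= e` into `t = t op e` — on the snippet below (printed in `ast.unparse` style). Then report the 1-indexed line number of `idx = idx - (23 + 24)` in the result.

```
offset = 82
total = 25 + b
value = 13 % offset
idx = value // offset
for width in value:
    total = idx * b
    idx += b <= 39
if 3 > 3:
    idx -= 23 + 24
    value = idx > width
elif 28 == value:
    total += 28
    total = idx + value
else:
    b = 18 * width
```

8

Transformed code:
total = 25 + b
value = 13 % 82
idx = value // 82
for width in value:
    total = idx * b
    idx = idx + (b <= 39)
if 3 > 3:
    idx = idx - (23 + 24)
    value = idx > width
elif 28 == value:
    total = total + 28
    total = idx + value
else:
    b = 18 * width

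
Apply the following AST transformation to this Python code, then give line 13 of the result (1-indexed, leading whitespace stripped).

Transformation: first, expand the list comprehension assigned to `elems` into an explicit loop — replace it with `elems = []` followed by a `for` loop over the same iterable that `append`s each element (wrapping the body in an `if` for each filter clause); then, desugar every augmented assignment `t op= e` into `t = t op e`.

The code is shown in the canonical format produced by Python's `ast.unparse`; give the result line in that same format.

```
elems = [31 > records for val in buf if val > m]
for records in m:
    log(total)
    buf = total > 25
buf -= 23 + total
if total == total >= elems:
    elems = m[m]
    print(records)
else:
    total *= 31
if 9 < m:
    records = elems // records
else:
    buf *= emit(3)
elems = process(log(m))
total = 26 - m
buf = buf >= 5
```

Transformed code:
elems = []
for val in buf:
    if val > m:
        elems.append(31 > records)
for records in m:
    log(total)
    buf = total > 25
buf = buf - (23 + total)
if total == total >= elems:
    elems = m[m]
    print(records)
else:
    total = total * 31
if 9 < m:
    records = elems // records
else:
    buf = buf * emit(3)
elems = process(log(m))
total = 26 - m
buf = buf >= 5

total = total * 31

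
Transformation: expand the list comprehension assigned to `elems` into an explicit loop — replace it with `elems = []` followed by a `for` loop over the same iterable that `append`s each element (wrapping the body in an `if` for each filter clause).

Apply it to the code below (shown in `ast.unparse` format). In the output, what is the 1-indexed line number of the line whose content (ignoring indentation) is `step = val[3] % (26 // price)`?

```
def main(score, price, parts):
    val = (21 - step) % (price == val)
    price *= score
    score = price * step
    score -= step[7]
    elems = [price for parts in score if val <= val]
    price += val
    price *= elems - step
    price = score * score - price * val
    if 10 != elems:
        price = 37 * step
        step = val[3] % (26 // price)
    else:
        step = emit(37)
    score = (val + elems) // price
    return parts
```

Transformed code:
def main(score, price, parts):
    val = (21 - step) % (price == val)
    price *= score
    score = price * step
    score -= step[7]
    elems = []
    for parts in score:
        if val <= val:
            elems.append(price)
    price += val
    price *= elems - step
    price = score * score - price * val
    if 10 != elems:
        price = 37 * step
        step = val[3] % (26 // price)
    else:
        step = emit(37)
    score = (val + elems) // price
    return parts

15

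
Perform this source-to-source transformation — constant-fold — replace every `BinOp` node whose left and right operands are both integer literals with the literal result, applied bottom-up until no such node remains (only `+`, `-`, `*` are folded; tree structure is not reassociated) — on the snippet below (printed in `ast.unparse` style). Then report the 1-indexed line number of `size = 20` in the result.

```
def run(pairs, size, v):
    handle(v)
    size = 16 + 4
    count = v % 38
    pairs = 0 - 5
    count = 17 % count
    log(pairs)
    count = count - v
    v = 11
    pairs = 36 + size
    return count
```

3

Transformed code:
def run(pairs, size, v):
    handle(v)
    size = 20
    count = v % 38
    pairs = -5
    count = 17 % count
    log(pairs)
    count = count - v
    v = 11
    pairs = 36 + size
    return count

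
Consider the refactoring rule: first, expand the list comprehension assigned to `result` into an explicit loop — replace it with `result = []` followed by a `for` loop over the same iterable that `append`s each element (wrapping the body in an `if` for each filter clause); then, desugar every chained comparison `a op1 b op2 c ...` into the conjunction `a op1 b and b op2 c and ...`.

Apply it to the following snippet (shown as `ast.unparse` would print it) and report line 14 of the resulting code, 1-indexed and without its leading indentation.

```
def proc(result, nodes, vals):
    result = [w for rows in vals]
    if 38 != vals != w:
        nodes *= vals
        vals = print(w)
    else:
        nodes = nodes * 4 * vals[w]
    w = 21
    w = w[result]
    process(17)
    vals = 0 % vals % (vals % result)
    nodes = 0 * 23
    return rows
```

Transformed code:
def proc(result, nodes, vals):
    result = []
    for rows in vals:
        result.append(w)
    if 38 != vals and vals != w:
        nodes *= vals
        vals = print(w)
    else:
        nodes = nodes * 4 * vals[w]
    w = 21
    w = w[result]
    process(17)
    vals = 0 % vals % (vals % result)
    nodes = 0 * 23
    return rows

nodes = 0 * 23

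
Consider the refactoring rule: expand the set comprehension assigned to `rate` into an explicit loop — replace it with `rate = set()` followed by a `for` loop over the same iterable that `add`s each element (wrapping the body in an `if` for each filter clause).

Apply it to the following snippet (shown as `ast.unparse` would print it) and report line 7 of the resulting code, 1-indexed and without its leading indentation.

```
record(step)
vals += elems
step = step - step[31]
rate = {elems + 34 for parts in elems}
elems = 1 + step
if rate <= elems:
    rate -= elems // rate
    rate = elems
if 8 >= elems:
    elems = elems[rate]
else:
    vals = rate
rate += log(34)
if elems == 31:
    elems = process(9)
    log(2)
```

elems = 1 + step

Transformed code:
record(step)
vals += elems
step = step - step[31]
rate = set()
for parts in elems:
    rate.add(elems + 34)
elems = 1 + step
if rate <= elems:
    rate -= elems // rate
    rate = elems
if 8 >= elems:
    elems = elems[rate]
else:
    vals = rate
rate += log(34)
if elems == 31:
    elems = process(9)
    log(2)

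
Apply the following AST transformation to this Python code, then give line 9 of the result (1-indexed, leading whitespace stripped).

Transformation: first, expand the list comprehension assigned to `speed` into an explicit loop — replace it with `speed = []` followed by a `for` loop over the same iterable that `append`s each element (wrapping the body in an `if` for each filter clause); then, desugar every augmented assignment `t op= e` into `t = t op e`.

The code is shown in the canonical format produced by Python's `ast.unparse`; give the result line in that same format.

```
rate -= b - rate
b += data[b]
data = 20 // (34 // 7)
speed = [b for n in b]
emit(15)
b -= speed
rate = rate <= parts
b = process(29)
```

rate = rate <= parts

Transformed code:
rate = rate - (b - rate)
b = b + data[b]
data = 20 // (34 // 7)
speed = []
for n in b:
    speed.append(b)
emit(15)
b = b - speed
rate = rate <= parts
b = process(29)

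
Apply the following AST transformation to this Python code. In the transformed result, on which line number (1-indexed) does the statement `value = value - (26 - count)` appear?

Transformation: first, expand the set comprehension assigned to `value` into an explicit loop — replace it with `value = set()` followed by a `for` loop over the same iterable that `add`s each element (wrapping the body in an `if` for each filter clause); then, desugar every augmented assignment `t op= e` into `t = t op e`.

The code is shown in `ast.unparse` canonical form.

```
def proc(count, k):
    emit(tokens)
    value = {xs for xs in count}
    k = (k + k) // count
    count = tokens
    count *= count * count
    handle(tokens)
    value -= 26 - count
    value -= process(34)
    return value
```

10

Transformed code:
def proc(count, k):
    emit(tokens)
    value = set()
    for xs in count:
        value.add(xs)
    k = (k + k) // count
    count = tokens
    count = count * (count * count)
    handle(tokens)
    value = value - (26 - count)
    value = value - process(34)
    return value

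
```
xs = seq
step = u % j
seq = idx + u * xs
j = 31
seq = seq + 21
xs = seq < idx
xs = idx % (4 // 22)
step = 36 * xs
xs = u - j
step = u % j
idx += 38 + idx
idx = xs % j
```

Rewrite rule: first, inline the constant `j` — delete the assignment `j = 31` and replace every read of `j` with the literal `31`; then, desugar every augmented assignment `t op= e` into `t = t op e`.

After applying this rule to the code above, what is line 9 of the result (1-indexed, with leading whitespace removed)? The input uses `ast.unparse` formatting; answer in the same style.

step = u % 31

Transformed code:
xs = seq
step = u % 31
seq = idx + u * xs
seq = seq + 21
xs = seq < idx
xs = idx % (4 // 22)
step = 36 * xs
xs = u - 31
step = u % 31
idx = idx + (38 + idx)
idx = xs % 31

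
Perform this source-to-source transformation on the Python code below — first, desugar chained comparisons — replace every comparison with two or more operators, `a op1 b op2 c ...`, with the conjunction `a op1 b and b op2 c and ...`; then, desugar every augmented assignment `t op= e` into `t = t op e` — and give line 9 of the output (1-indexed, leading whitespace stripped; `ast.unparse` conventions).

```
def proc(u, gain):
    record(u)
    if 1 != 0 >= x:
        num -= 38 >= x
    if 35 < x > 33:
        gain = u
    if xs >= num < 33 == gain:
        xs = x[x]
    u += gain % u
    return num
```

Transformed code:
def proc(u, gain):
    record(u)
    if 1 != 0 and 0 >= x:
        num = num - (38 >= x)
    if 35 < x and x > 33:
        gain = u
    if xs >= num and num < 33 and (33 == gain):
        xs = x[x]
    u = u + gain % u
    return num

u = u + gain % u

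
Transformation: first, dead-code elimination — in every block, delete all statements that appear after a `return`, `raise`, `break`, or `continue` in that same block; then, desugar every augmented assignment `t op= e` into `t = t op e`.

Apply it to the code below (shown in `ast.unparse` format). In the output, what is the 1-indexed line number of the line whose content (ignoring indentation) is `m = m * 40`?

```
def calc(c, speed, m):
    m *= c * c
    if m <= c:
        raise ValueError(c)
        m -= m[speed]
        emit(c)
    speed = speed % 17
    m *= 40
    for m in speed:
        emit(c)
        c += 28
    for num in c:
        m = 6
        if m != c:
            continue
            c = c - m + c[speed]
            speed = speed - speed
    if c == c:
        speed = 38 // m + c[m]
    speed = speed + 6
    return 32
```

Transformed code:
def calc(c, speed, m):
    m = m * (c * c)
    if m <= c:
        raise ValueError(c)
    speed = speed % 17
    m = m * 40
    for m in speed:
        emit(c)
        c = c + 28
    for num in c:
        m = 6
        if m != c:
            continue
    if c == c:
        speed = 38 // m + c[m]
    speed = speed + 6
    return 32

6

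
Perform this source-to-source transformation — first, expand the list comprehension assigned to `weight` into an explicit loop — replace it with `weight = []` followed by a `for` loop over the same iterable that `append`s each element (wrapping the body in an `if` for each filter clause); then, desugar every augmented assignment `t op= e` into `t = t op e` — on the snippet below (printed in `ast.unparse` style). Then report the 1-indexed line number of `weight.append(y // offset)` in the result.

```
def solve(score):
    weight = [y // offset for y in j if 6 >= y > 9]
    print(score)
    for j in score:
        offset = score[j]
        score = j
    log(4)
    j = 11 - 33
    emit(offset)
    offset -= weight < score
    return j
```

5

Transformed code:
def solve(score):
    weight = []
    for y in j:
        if 6 >= y > 9:
            weight.append(y // offset)
    print(score)
    for j in score:
        offset = score[j]
        score = j
    log(4)
    j = 11 - 33
    emit(offset)
    offset = offset - (weight < score)
    return j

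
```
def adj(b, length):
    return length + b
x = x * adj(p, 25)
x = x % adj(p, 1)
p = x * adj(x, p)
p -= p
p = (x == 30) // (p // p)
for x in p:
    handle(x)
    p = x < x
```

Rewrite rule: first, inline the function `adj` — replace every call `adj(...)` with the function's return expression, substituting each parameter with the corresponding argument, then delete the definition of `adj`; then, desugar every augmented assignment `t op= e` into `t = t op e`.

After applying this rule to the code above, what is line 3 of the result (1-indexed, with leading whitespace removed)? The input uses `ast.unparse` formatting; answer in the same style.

Transformed code:
x = x * (25 + p)
x = x % (1 + p)
p = x * (p + x)
p = p - p
p = (x == 30) // (p // p)
for x in p:
    handle(x)
    p = x < x

p = x * (p + x)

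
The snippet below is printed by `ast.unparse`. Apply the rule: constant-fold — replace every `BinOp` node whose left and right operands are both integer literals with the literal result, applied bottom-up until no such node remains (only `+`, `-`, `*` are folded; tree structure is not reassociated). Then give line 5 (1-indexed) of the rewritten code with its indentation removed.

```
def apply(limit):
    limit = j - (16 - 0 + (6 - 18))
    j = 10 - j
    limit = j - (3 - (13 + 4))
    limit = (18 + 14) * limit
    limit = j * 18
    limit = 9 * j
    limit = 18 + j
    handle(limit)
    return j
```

Transformed code:
def apply(limit):
    limit = j - 4
    j = 10 - j
    limit = j - -14
    limit = 32 * limit
    limit = j * 18
    limit = 9 * j
    limit = 18 + j
    handle(limit)
    return j

limit = 32 * limit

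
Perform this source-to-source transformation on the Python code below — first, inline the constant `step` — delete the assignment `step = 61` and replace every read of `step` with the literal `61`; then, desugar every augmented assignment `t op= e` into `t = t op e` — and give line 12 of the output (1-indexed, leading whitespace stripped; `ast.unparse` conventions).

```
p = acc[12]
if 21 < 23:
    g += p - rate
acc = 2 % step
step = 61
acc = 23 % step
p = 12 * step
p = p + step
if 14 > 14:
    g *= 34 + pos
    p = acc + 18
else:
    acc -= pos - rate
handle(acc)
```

Transformed code:
p = acc[12]
if 21 < 23:
    g = g + (p - rate)
acc = 2 % 61
acc = 23 % 61
p = 12 * 61
p = p + 61
if 14 > 14:
    g = g * (34 + pos)
    p = acc + 18
else:
    acc = acc - (pos - rate)
handle(acc)

acc = acc - (pos - rate)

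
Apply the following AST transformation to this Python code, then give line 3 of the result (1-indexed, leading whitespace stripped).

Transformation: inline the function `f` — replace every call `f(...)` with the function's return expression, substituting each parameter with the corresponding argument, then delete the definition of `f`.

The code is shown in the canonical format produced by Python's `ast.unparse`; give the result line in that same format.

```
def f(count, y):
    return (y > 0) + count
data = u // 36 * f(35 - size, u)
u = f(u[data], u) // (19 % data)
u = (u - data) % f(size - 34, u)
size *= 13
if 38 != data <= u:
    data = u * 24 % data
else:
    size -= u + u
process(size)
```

u = (u - data) % ((u > 0) + (size - 34))

Transformed code:
data = u // 36 * ((u > 0) + (35 - size))
u = ((u > 0) + u[data]) // (19 % data)
u = (u - data) % ((u > 0) + (size - 34))
size *= 13
if 38 != data <= u:
    data = u * 24 % data
else:
    size -= u + u
process(size)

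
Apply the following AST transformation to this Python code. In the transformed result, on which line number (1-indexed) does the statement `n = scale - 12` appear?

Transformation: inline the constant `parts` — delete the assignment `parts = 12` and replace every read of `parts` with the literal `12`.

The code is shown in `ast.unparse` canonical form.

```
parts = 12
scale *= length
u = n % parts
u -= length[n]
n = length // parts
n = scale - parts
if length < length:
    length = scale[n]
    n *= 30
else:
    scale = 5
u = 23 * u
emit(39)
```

Transformed code:
scale *= length
u = n % 12
u -= length[n]
n = length // 12
n = scale - 12
if length < length:
    length = scale[n]
    n *= 30
else:
    scale = 5
u = 23 * u
emit(39)

5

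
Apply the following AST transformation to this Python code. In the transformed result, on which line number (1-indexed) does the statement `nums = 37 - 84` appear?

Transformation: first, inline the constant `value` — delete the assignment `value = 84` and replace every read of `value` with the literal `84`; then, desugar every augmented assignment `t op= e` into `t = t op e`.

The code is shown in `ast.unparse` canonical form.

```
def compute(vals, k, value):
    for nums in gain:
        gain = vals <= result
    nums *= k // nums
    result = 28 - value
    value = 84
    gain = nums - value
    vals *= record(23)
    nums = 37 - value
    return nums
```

Transformed code:
def compute(vals, k, value):
    for nums in gain:
        gain = vals <= result
    nums = nums * (k // nums)
    result = 28 - 84
    gain = nums - 84
    vals = vals * record(23)
    nums = 37 - 84
    return nums

8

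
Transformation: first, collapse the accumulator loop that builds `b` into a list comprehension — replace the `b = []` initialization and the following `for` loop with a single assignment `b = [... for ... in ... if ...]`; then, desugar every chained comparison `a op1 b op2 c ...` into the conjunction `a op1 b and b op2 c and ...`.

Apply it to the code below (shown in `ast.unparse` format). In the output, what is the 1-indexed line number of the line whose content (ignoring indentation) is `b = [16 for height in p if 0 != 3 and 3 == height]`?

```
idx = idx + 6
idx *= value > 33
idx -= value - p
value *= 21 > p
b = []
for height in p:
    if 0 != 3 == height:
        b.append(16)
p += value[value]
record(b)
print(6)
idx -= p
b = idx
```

Transformed code:
idx = idx + 6
idx *= value > 33
idx -= value - p
value *= 21 > p
b = [16 for height in p if 0 != 3 and 3 == height]
p += value[value]
record(b)
print(6)
idx -= p
b = idx

5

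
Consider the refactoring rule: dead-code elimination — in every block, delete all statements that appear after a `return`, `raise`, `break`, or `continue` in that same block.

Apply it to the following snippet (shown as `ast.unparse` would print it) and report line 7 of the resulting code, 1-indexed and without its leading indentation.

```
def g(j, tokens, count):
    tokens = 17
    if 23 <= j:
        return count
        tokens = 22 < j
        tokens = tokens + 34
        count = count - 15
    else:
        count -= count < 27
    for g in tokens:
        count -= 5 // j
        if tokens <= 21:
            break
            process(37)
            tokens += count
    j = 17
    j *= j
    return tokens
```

for g in tokens:

Transformed code:
def g(j, tokens, count):
    tokens = 17
    if 23 <= j:
        return count
    else:
        count -= count < 27
    for g in tokens:
        count -= 5 // j
        if tokens <= 21:
            break
    j = 17
    j *= j
    return tokens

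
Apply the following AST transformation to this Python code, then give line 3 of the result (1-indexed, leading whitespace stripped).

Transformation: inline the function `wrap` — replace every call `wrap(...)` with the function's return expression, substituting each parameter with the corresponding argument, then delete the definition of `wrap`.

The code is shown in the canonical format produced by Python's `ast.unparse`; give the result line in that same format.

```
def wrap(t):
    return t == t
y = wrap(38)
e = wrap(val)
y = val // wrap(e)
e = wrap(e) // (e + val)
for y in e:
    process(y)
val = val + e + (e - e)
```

y = val // (e == e)

Transformed code:
y = 38 == 38
e = val == val
y = val // (e == e)
e = (e == e) // (e + val)
for y in e:
    process(y)
val = val + e + (e - e)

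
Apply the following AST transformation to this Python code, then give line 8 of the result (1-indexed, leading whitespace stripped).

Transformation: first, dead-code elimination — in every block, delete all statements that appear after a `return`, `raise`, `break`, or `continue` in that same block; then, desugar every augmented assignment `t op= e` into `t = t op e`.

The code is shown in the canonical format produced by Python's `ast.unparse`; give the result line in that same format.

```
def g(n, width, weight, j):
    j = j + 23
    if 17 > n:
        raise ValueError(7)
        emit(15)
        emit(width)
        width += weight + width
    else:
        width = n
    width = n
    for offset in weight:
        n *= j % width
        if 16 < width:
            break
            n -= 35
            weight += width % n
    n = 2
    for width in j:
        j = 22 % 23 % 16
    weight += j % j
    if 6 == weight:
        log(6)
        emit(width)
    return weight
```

for offset in weight:

Transformed code:
def g(n, width, weight, j):
    j = j + 23
    if 17 > n:
        raise ValueError(7)
    else:
        width = n
    width = n
    for offset in weight:
        n = n * (j % width)
        if 16 < width:
            break
    n = 2
    for width in j:
        j = 22 % 23 % 16
    weight = weight + j % j
    if 6 == weight:
        log(6)
        emit(width)
    return weight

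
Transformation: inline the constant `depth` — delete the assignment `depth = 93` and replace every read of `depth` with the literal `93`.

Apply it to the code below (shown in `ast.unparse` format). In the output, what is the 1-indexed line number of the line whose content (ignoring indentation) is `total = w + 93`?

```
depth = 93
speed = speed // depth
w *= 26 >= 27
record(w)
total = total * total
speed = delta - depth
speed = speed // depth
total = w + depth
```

Transformed code:
speed = speed // 93
w *= 26 >= 27
record(w)
total = total * total
speed = delta - 93
speed = speed // 93
total = w + 93

7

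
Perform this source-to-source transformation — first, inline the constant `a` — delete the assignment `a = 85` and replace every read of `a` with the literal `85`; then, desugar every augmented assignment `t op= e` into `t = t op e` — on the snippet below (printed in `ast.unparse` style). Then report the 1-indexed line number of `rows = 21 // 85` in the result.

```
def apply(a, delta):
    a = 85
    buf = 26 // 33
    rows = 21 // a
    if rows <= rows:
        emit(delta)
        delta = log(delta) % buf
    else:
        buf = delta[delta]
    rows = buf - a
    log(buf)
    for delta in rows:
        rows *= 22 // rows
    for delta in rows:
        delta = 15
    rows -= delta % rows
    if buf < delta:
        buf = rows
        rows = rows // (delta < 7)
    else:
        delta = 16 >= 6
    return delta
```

Transformed code:
def apply(a, delta):
    buf = 26 // 33
    rows = 21 // 85
    if rows <= rows:
        emit(delta)
        delta = log(delta) % buf
    else:
        buf = delta[delta]
    rows = buf - 85
    log(buf)
    for delta in rows:
        rows = rows * (22 // rows)
    for delta in rows:
        delta = 15
    rows = rows - delta % rows
    if buf < delta:
        buf = rows
        rows = rows // (delta < 7)
    else:
        delta = 16 >= 6
    return delta

3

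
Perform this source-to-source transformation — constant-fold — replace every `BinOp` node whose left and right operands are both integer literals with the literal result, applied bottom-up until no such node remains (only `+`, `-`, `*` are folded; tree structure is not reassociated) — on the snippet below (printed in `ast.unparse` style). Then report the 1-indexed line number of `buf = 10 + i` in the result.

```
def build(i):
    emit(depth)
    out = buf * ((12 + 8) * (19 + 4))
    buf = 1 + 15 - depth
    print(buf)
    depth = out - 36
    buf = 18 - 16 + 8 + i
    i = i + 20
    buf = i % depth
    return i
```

Transformed code:
def build(i):
    emit(depth)
    out = buf * 460
    buf = 16 - depth
    print(buf)
    depth = out - 36
    buf = 10 + i
    i = i + 20
    buf = i % depth
    return i

7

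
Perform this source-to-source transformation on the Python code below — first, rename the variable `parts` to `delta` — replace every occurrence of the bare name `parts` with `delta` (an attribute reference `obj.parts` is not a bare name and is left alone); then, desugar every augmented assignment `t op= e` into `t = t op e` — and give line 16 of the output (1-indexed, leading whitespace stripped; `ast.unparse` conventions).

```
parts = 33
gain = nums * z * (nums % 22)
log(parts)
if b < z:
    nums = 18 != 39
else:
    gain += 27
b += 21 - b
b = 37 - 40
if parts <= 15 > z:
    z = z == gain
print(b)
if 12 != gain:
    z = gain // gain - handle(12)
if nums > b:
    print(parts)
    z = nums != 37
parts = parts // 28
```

print(delta)

Transformed code:
delta = 33
gain = nums * z * (nums % 22)
log(delta)
if b < z:
    nums = 18 != 39
else:
    gain = gain + 27
b = b + (21 - b)
b = 37 - 40
if delta <= 15 > z:
    z = z == gain
print(b)
if 12 != gain:
    z = gain // gain - handle(12)
if nums > b:
    print(delta)
    z = nums != 37
delta = delta // 28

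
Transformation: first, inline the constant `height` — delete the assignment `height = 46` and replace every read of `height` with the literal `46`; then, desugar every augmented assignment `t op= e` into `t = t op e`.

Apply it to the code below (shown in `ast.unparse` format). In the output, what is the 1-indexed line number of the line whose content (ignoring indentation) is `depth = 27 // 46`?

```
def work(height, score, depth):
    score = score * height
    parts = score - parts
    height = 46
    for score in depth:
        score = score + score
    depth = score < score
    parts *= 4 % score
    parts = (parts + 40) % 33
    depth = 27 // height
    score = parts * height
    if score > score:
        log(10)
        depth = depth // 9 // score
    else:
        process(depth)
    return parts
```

9

Transformed code:
def work(height, score, depth):
    score = score * 46
    parts = score - parts
    for score in depth:
        score = score + score
    depth = score < score
    parts = parts * (4 % score)
    parts = (parts + 40) % 33
    depth = 27 // 46
    score = parts * 46
    if score > score:
        log(10)
        depth = depth // 9 // score
    else:
        process(depth)
    return parts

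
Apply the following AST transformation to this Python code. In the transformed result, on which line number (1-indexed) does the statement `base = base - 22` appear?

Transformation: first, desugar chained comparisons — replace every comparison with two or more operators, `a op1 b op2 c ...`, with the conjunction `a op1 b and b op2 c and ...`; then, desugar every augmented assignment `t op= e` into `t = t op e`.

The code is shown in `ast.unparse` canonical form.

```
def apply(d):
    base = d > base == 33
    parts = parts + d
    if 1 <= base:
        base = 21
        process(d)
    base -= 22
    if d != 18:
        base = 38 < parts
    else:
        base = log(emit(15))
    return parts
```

7

Transformed code:
def apply(d):
    base = d > base and base == 33
    parts = parts + d
    if 1 <= base:
        base = 21
        process(d)
    base = base - 22
    if d != 18:
        base = 38 < parts
    else:
        base = log(emit(15))
    return parts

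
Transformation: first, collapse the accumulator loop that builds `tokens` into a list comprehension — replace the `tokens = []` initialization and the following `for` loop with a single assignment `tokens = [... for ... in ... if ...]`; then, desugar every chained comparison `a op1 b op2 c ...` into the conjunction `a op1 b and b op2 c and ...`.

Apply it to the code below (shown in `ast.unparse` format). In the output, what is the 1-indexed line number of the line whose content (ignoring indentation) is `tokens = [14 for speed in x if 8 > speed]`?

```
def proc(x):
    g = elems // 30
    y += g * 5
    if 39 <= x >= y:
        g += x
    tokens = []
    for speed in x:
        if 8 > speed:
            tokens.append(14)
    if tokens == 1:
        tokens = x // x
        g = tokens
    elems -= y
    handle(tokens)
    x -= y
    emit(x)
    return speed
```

Transformed code:
def proc(x):
    g = elems // 30
    y += g * 5
    if 39 <= x and x >= y:
        g += x
    tokens = [14 for speed in x if 8 > speed]
    if tokens == 1:
        tokens = x // x
        g = tokens
    elems -= y
    handle(tokens)
    x -= y
    emit(x)
    return speed

6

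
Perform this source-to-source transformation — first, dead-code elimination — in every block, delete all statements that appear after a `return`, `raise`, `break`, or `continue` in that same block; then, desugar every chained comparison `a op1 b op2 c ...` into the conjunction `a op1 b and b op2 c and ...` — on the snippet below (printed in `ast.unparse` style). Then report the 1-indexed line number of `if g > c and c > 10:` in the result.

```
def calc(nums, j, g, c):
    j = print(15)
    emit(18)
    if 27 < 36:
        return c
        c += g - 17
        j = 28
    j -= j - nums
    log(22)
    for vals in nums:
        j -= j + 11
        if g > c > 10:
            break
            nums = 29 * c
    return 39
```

10

Transformed code:
def calc(nums, j, g, c):
    j = print(15)
    emit(18)
    if 27 < 36:
        return c
    j -= j - nums
    log(22)
    for vals in nums:
        j -= j + 11
        if g > c and c > 10:
            break
    return 39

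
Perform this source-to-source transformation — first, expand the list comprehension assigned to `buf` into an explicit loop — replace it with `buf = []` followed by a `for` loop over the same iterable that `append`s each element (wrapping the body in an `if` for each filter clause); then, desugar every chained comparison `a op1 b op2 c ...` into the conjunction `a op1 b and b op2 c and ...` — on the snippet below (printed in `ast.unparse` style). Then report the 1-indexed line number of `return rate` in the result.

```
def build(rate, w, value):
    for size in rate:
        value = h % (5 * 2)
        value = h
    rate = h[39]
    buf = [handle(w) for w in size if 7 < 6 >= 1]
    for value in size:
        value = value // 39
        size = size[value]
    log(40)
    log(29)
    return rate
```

15

Transformed code:
def build(rate, w, value):
    for size in rate:
        value = h % (5 * 2)
        value = h
    rate = h[39]
    buf = []
    for w in size:
        if 7 < 6 and 6 >= 1:
            buf.append(handle(w))
    for value in size:
        value = value // 39
        size = size[value]
    log(40)
    log(29)
    return rate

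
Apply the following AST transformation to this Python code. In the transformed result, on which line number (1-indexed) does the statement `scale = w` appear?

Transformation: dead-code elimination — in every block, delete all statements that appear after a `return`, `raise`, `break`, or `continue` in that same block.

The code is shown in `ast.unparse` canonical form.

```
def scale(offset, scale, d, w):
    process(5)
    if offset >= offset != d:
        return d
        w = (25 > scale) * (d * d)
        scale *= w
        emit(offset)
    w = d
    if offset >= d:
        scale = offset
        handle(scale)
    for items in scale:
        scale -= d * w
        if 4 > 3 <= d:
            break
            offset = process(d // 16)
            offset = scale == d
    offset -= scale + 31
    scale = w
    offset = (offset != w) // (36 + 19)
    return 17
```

Transformed code:
def scale(offset, scale, d, w):
    process(5)
    if offset >= offset != d:
        return d
    w = d
    if offset >= d:
        scale = offset
        handle(scale)
    for items in scale:
        scale -= d * w
        if 4 > 3 <= d:
            break
    offset -= scale + 31
    scale = w
    offset = (offset != w) // (36 + 19)
    return 17

14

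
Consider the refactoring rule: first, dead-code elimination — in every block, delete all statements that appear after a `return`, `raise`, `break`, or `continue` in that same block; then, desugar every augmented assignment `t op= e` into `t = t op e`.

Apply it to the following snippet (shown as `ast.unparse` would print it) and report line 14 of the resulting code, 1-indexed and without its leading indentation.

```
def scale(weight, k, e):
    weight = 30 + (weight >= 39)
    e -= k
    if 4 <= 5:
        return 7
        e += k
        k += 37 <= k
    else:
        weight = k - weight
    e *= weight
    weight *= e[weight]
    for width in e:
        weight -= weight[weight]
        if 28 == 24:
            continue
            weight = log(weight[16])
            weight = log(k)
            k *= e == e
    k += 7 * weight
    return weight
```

Transformed code:
def scale(weight, k, e):
    weight = 30 + (weight >= 39)
    e = e - k
    if 4 <= 5:
        return 7
    else:
        weight = k - weight
    e = e * weight
    weight = weight * e[weight]
    for width in e:
        weight = weight - weight[weight]
        if 28 == 24:
            continue
    k = k + 7 * weight
    return weight

k = k + 7 * weight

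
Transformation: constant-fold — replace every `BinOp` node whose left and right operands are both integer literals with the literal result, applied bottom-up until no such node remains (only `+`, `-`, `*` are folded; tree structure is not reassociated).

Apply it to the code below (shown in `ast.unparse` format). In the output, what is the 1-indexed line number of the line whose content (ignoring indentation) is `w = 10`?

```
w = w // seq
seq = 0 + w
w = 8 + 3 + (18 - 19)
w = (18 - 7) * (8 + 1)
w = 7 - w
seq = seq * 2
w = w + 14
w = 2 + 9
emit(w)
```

Transformed code:
w = w // seq
seq = 0 + w
w = 10
w = 99
w = 7 - w
seq = seq * 2
w = w + 14
w = 11
emit(w)

3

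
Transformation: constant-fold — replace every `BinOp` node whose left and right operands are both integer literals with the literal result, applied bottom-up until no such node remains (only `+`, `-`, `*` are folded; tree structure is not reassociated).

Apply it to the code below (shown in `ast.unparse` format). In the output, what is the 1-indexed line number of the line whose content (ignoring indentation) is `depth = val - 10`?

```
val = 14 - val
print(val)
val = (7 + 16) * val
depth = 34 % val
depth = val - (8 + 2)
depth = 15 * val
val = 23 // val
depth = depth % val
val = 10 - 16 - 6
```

Transformed code:
val = 14 - val
print(val)
val = 23 * val
depth = 34 % val
depth = val - 10
depth = 15 * val
val = 23 // val
depth = depth % val
val = -12

5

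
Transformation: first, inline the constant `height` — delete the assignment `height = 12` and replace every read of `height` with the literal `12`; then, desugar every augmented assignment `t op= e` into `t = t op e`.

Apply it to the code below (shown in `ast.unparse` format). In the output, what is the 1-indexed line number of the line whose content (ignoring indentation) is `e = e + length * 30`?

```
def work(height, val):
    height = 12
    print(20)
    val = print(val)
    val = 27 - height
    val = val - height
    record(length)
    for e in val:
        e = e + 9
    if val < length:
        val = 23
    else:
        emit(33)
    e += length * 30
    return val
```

Transformed code:
def work(height, val):
    print(20)
    val = print(val)
    val = 27 - 12
    val = val - 12
    record(length)
    for e in val:
        e = e + 9
    if val < length:
        val = 23
    else:
        emit(33)
    e = e + length * 30
    return val

13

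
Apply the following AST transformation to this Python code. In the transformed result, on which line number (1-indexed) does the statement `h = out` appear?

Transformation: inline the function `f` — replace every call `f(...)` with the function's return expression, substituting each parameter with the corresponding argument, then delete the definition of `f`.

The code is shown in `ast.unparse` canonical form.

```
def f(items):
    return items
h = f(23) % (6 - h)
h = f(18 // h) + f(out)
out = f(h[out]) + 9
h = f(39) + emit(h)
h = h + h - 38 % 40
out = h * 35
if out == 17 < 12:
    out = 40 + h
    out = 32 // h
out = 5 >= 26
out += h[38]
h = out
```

Transformed code:
h = 23 % (6 - h)
h = 18 // h + out
out = h[out] + 9
h = 39 + emit(h)
h = h + h - 38 % 40
out = h * 35
if out == 17 < 12:
    out = 40 + h
    out = 32 // h
out = 5 >= 26
out += h[38]
h = out

12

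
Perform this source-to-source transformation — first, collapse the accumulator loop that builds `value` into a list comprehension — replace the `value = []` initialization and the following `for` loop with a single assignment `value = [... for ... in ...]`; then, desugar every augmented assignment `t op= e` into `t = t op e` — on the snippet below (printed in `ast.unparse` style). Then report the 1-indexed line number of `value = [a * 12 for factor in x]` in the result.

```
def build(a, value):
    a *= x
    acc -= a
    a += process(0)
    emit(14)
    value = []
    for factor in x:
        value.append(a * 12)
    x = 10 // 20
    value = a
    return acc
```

6

Transformed code:
def build(a, value):
    a = a * x
    acc = acc - a
    a = a + process(0)
    emit(14)
    value = [a * 12 for factor in x]
    x = 10 // 20
    value = a
    return acc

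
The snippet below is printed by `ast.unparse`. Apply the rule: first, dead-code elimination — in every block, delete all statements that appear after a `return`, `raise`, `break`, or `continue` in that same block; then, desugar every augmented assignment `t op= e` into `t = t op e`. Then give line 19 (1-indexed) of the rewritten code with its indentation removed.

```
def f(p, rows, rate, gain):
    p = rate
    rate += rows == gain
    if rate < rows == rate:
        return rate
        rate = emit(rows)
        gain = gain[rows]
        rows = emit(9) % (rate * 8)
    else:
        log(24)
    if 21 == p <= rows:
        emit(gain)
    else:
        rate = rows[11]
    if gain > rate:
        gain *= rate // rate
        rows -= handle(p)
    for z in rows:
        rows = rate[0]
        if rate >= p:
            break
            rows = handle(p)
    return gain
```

return gain

Transformed code:
def f(p, rows, rate, gain):
    p = rate
    rate = rate + (rows == gain)
    if rate < rows == rate:
        return rate
    else:
        log(24)
    if 21 == p <= rows:
        emit(gain)
    else:
        rate = rows[11]
    if gain > rate:
        gain = gain * (rate // rate)
        rows = rows - handle(p)
    for z in rows:
        rows = rate[0]
        if rate >= p:
            break
    return gain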